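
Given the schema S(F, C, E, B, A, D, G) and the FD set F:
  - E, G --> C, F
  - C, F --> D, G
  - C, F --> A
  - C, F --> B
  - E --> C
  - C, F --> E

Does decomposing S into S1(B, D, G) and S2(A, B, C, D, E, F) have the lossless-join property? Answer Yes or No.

No

The shared attributes are {B, D} and {B, D}⁺ = {B, D}.
The closure covers neither S1 nor S2 entirely; the join is not lossless.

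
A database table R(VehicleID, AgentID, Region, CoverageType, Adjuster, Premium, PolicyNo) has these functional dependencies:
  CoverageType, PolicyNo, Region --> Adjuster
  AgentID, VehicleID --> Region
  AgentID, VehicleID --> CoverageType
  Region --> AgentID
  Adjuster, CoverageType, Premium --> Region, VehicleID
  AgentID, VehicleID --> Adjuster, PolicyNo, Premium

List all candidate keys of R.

{AgentID, VehicleID}⁺ = {Adjuster, AgentID, CoverageType, PolicyNo, Premium, Region, VehicleID} — all of the relation — so {AgentID, VehicleID} is a candidate key.
{Region, VehicleID}⁺ = {Adjuster, AgentID, CoverageType, PolicyNo, Premium, Region, VehicleID} — all of the relation — so {Region, VehicleID} is a candidate key.
{Adjuster, CoverageType, Premium}⁺ = {Adjuster, AgentID, CoverageType, PolicyNo, Premium, Region, VehicleID} — all of the relation — so {Adjuster, CoverageType, Premium} is a candidate key.
{CoverageType, PolicyNo, Premium, Region}⁺ = {Adjuster, AgentID, CoverageType, PolicyNo, Premium, Region, VehicleID} — all of the relation — so {CoverageType, PolicyNo, Premium, Region} is a candidate key.
These are minimal and exhaustive — every other superkey contains one of them.

{Adjuster, CoverageType, Premium}, {AgentID, VehicleID}, {CoverageType, PolicyNo, Premium, Region}, {Region, VehicleID}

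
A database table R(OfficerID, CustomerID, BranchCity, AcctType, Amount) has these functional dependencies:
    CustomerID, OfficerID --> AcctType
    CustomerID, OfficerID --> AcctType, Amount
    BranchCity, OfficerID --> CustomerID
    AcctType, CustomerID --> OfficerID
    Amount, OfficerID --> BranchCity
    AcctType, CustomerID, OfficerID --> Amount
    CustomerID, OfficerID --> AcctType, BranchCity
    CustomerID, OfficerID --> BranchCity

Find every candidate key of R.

{AcctType, CustomerID}⁺ = {AcctType, Amount, BranchCity, CustomerID, OfficerID}, which is every attribute, so {AcctType, CustomerID} is a candidate key.
{Amount, OfficerID}⁺ = {AcctType, Amount, BranchCity, CustomerID, OfficerID}, which is every attribute, so {Amount, OfficerID} is a candidate key.
{BranchCity, OfficerID}⁺ = {AcctType, Amount, BranchCity, CustomerID, OfficerID}, which is every attribute, so {BranchCity, OfficerID} is a candidate key.
{CustomerID, OfficerID}⁺ = {AcctType, Amount, BranchCity, CustomerID, OfficerID}, which is every attribute, so {CustomerID, OfficerID} is a candidate key.
No proper subset of any of these is a key, and no other minimal superkey exists.

{AcctType, CustomerID}, {Amount, OfficerID}, {BranchCity, OfficerID}, {CustomerID, OfficerID}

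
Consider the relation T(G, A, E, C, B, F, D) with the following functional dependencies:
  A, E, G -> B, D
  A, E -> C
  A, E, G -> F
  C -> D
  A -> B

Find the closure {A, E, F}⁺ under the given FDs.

{A, B, C, D, E, F}

Start with {A, E, F}.
A, E -> C applies; add {C} → now {A, C, E, F}.
C -> D applies; add {D} → now {A, C, D, E, F}.
A -> B applies; add {B} → now {A, B, C, D, E, F}.
No further FD applies.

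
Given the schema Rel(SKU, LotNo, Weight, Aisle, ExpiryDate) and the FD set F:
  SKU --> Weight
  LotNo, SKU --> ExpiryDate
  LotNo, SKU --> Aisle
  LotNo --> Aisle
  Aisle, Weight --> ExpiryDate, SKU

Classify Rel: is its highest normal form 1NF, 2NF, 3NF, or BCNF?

Candidate keys: {LotNo, SKU}, {LotNo, Weight}. Prime attributes: {LotNo, SKU, Weight}.
For SKU --> Weight we have {SKU}⁺ = {SKU, Weight}; {SKU} is not a superkey, so BCNF fails.
LotNo --> Aisle determines the non-prime attribute {Aisle} from a non-superkey — 3NF is violated.
Since {LotNo} ⊂ {LotNo, SKU} and {LotNo}⁺ ⊇ {Aisle} with {Aisle} non-prime, there is a partial dependency; 2NF fails.

1NF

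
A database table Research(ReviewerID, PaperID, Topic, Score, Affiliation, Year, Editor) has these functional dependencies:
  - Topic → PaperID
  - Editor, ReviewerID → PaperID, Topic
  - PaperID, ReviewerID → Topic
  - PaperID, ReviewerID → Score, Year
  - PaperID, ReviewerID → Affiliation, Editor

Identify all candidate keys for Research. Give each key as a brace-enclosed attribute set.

{Editor, ReviewerID}, {PaperID, ReviewerID}, {ReviewerID, Topic}

{ReviewerID} never appears on the right of any FD, so every key must include it.
{Editor, ReviewerID}⁺ = {Affiliation, Editor, PaperID, ReviewerID, Score, Topic, Year}, which is every attribute, so {Editor, ReviewerID} is a candidate key.
{PaperID, ReviewerID}⁺ = {Affiliation, Editor, PaperID, ReviewerID, Score, Topic, Year}, which is every attribute, so {PaperID, ReviewerID} is a candidate key.
{ReviewerID, Topic}⁺ = {Affiliation, Editor, PaperID, ReviewerID, Score, Topic, Year}, which is every attribute, so {ReviewerID, Topic} is a candidate key.
No proper subset of any of these is a key, and no other minimal superkey exists.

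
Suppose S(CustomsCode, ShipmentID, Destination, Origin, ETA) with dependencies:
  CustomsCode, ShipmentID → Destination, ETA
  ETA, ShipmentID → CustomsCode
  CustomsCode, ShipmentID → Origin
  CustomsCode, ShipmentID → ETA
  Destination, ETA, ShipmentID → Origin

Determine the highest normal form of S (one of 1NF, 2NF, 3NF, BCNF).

Candidate keys: {CustomsCode, ShipmentID}, {ETA, ShipmentID}. Prime attributes: {CustomsCode, ETA, ShipmentID}.
Every FD has a superkey on the left, so the relation is in BCNF.

BCNF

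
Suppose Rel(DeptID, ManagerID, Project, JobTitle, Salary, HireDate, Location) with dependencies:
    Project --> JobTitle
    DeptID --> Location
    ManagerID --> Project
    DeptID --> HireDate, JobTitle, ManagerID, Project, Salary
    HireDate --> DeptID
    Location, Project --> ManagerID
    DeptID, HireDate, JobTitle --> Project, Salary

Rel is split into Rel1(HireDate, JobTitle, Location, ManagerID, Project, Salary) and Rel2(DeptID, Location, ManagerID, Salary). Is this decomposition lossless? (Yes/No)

No

Common attributes: {Location, ManagerID, Salary}; their closure is {JobTitle, Location, ManagerID, Project, Salary}.
Rel1 ⊄ {JobTitle, Location, ManagerID, Project, Salary} and Rel2 ⊄ {JobTitle, Location, ManagerID, Project, Salary}, so the split is lossy.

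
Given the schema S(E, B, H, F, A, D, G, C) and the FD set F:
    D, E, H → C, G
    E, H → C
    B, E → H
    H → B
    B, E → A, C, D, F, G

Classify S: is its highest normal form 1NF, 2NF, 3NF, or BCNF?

3NF

Candidate keys: {B, E}, {E, H}. Prime attributes: {B, E, H}.
H → B: {H}⁺ = {B, H}, which is not all of the attributes, so the left side is not a superkey — BCNF is violated.
But every attribute on its right side ({B}) is prime, and the same holds for every other non-superkey FD, so 3NF still holds.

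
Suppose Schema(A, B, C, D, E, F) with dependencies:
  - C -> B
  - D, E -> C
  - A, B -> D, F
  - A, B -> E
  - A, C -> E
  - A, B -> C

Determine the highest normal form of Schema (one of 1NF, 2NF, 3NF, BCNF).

3NF

Candidate keys: {A, B}, {A, C}, {A, D, E}. Prime attributes: {A, B, C, D, E}.
C -> B breaks BCNF: {C}⁺ = {B, C}, so {C} is not a superkey.
Since {B} ⊆ prime attributes and every other non-superkey FD also has a prime right side, the schema is in 3NF.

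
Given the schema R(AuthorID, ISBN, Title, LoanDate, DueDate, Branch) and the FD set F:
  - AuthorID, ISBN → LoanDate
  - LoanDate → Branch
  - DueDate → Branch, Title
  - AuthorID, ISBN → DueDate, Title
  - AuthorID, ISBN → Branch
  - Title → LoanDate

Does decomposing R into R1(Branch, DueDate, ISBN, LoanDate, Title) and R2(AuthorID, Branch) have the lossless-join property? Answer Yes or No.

The shared attributes are {Branch} and {Branch}⁺ = {Branch}.
Neither R1 nor R2 is contained in that closure, so the decomposition is lossy.

No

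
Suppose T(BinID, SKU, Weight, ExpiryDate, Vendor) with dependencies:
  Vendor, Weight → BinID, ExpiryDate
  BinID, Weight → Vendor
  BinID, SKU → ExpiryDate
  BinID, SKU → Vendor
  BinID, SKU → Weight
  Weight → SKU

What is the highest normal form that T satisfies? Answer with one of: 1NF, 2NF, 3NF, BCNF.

Candidate keys: {BinID, SKU}, {BinID, Weight}, {Vendor, Weight}. Prime attributes: {BinID, SKU, Vendor, Weight}.
Weight → SKU: {Weight}⁺ = {SKU, Weight}, which is not all of the attributes, so the left side is not a superkey — BCNF is violated.
Its right-hand attributes {SKU} are all prime, as are those of every other non-superkey FD — the relation is in 3NF.

3NF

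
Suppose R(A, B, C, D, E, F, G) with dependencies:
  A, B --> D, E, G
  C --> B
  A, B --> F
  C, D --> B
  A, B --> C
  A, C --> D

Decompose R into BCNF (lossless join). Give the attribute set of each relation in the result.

Candidate keys of the original relation: {A, B}, {A, C}.
In {A, B, C, D, E, F, G}, {C} is not a superkey ({C}⁺ restricted to this set is {B, C}), so split on C --> B into {B, C} and {A, C, D, E, F, G}.
{B, C}: every determinant is a superkey — BCNF.
{A, C, D, E, F, G}: every determinant is a superkey — BCNF.

{A, C, D, E, F, G}; {B, C}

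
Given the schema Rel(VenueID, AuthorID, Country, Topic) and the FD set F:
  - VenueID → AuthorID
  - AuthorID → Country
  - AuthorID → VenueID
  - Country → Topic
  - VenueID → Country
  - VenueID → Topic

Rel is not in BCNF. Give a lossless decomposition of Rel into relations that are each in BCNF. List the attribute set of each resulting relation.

Candidate keys of the original relation: {AuthorID}, {VenueID}.
Within {AuthorID, Country, Topic, VenueID}: {Country}⁺ ∩ {AuthorID, Country, Topic, VenueID} = {Country, Topic}, not the whole set, so Country → Topic violates BCNF; decompose into {Country, Topic} and {AuthorID, Country, VenueID}.
{Country, Topic} has no BCNF violation.
{AuthorID, Country, VenueID} has no BCNF violation.

{AuthorID, Country, VenueID}; {Country, Topic}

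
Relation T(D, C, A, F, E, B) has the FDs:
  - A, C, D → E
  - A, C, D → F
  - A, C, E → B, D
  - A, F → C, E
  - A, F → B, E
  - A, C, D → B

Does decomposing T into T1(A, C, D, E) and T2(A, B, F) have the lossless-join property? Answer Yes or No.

Common attributes: {A}; their closure is {A}.
The closure covers neither T1 nor T2 entirely; the join is not lossless.

No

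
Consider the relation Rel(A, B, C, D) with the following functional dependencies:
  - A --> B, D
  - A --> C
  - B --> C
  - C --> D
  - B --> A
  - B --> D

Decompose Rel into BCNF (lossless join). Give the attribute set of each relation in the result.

{A, B, C}; {C, D}

Candidate keys of the original relation: {A}, {B}.
In {A, B, C, D}, {C} is not a superkey ({C}⁺ restricted to this set is {C, D}), so split on C --> D into {C, D} and {A, B, C}.
{C, D} is in BCNF.
{A, B, C} is in BCNF.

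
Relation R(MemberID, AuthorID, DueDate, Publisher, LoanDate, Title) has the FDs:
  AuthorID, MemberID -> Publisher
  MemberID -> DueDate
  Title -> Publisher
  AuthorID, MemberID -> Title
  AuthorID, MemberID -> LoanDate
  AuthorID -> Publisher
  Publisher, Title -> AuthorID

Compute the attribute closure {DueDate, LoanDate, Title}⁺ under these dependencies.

{AuthorID, DueDate, LoanDate, Publisher, Title}

Start with {DueDate, LoanDate, Title}.
Title -> Publisher applies; add {Publisher} → now {DueDate, LoanDate, Publisher, Title}.
Publisher, Title -> AuthorID applies; add {AuthorID} → now {AuthorID, DueDate, LoanDate, Publisher, Title}.
No further FD applies.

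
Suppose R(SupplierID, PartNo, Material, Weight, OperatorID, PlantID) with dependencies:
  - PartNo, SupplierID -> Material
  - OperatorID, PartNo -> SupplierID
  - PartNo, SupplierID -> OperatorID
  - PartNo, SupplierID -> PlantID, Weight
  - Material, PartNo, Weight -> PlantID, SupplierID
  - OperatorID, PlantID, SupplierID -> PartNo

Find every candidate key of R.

{OperatorID, PartNo}⁺ = {Material, OperatorID, PartNo, PlantID, SupplierID, Weight}, which is every attribute, so {OperatorID, PartNo} is a candidate key.
{PartNo, SupplierID}⁺ = {Material, OperatorID, PartNo, PlantID, SupplierID, Weight}, which is every attribute, so {PartNo, SupplierID} is a candidate key.
{Material, PartNo, Weight}⁺ = {Material, OperatorID, PartNo, PlantID, SupplierID, Weight}, which is every attribute, so {Material, PartNo, Weight} is a candidate key.
{OperatorID, PlantID, SupplierID}⁺ = {Material, OperatorID, PartNo, PlantID, SupplierID, Weight}, which is every attribute, so {OperatorID, PlantID, SupplierID} is a candidate key.
These are minimal and exhaustive — every other superkey contains one of them.

{Material, PartNo, Weight}, {OperatorID, PartNo}, {OperatorID, PlantID, SupplierID}, {PartNo, SupplierID}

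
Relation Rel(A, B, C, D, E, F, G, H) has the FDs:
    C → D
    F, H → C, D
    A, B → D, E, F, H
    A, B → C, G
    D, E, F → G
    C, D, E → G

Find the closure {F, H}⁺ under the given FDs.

{C, D, F, H}

Start with {F, H}.
F, H → C, D applies; add {C, D} → now {C, D, F, H}.
No further FD applies.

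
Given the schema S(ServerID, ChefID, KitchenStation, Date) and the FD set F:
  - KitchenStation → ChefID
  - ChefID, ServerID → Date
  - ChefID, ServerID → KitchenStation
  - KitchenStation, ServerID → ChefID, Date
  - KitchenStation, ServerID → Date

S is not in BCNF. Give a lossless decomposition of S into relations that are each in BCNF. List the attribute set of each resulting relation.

Candidate keys of the original relation: {ChefID, ServerID}, {KitchenStation, ServerID}.
In {ChefID, Date, KitchenStation, ServerID}, {KitchenStation} is not a superkey ({KitchenStation}⁺ restricted to this set is {ChefID, KitchenStation}), so split on KitchenStation → ChefID into {ChefID, KitchenStation} and {Date, KitchenStation, ServerID}.
{ChefID, KitchenStation} has no BCNF violation.
{Date, KitchenStation, ServerID} has no BCNF violation.

{ChefID, KitchenStation}; {Date, KitchenStation, ServerID}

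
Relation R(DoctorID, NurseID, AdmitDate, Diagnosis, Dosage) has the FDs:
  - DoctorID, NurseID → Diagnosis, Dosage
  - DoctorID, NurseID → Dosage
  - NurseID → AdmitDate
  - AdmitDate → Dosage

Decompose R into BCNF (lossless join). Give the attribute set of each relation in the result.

{AdmitDate, Dosage}; {AdmitDate, NurseID}; {Diagnosis, DoctorID, NurseID}

Candidate key of the original relation: {DoctorID, NurseID}.
Within {AdmitDate, Diagnosis, DoctorID, Dosage, NurseID}: {NurseID}⁺ ∩ {AdmitDate, Diagnosis, DoctorID, Dosage, NurseID} = {AdmitDate, Dosage, NurseID}, not the whole set, so NurseID → AdmitDate, Dosage violates BCNF; decompose into {AdmitDate, Dosage, NurseID} and {Diagnosis, DoctorID, NurseID}.
Within {AdmitDate, Dosage, NurseID}: {AdmitDate}⁺ ∩ {AdmitDate, Dosage, NurseID} = {AdmitDate, Dosage}, not the whole set, so AdmitDate → Dosage violates BCNF; decompose into {AdmitDate, Dosage} and {AdmitDate, NurseID}.
{AdmitDate, Dosage}: every determinant is a superkey — BCNF.
{AdmitDate, NurseID}: every determinant is a superkey — BCNF.
{Diagnosis, DoctorID, NurseID}: every determinant is a superkey — BCNF.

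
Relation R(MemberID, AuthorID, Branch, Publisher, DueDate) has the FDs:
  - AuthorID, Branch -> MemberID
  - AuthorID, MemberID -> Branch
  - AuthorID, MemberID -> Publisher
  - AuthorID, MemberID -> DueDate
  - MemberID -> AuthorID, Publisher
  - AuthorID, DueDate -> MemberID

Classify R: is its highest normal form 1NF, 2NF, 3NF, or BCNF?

BCNF

Candidate keys: {AuthorID, Branch}, {AuthorID, DueDate}, {MemberID}. Prime attributes: {AuthorID, Branch, DueDate, MemberID}.
The left-hand side of every FD is a superkey, so BCNF is satisfied.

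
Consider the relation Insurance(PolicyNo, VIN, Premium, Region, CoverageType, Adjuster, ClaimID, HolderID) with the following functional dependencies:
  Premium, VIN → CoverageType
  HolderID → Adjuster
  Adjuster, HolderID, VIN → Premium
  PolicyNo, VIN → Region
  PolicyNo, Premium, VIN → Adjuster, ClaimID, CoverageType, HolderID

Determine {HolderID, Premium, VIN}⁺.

Start with {HolderID, Premium, VIN}.
Premium, VIN → CoverageType applies; add {CoverageType} → now {CoverageType, HolderID, Premium, VIN}.
HolderID → Adjuster applies; add {Adjuster} → now {Adjuster, CoverageType, HolderID, Premium, VIN}.
No further FD applies.

{Adjuster, CoverageType, HolderID, Premium, VIN}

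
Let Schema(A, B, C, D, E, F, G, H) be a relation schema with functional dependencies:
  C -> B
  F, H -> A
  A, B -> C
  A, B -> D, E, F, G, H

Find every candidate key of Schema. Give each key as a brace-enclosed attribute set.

{A, B}⁺ = {A, B, C, D, E, F, G, H} — all of the relation — so {A, B} is a candidate key.
{A, C}⁺ = {A, B, C, D, E, F, G, H} — all of the relation — so {A, C} is a candidate key.
{B, F, H}⁺ = {A, B, C, D, E, F, G, H} — all of the relation — so {B, F, H} is a candidate key.
{C, F, H}⁺ = {A, B, C, D, E, F, G, H} — all of the relation — so {C, F, H} is a candidate key.
Any other superkey properly contains one of these, so there are no further candidate keys.

{A, B}, {A, C}, {B, F, H}, {C, F, H}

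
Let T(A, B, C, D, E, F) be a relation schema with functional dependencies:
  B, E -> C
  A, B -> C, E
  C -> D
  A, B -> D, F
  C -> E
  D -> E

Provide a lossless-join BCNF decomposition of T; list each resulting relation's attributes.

Candidate key of the original relation: {A, B}.
{A, B, C, D, E, F}: {B, E} determines {B, C, D, E} here but is not a superkey — split on B, E -> C, D, giving {B, C, D, E} and {A, B, E, F}.
{B, C, D, E}: {C} determines {C, D, E} here but is not a superkey — split on C -> D, E, giving {C, D, E} and {B, C}.
{C, D, E}: {D} determines {D, E} here but is not a superkey — split on D -> E, giving {D, E} and {C, D}.
{D, E} is in BCNF.
{C, D} is in BCNF.
{B, C} is in BCNF.
{A, B, E, F} is in BCNF.

{A, B, E, F}; {B, C}; {C, D}; {D, E}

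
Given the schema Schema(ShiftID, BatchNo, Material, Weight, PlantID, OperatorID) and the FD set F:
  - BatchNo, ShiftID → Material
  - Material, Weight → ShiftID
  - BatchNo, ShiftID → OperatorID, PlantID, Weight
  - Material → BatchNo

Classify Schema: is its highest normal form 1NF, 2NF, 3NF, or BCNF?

Candidate keys: {BatchNo, ShiftID}, {Material, ShiftID}, {Material, Weight}. Prime attributes: {BatchNo, Material, ShiftID, Weight}.
Material → BatchNo: {Material}⁺ = {BatchNo, Material}, which is not all of the attributes, so the left side is not a superkey — BCNF is violated.
Since {BatchNo} ⊆ prime attributes and every other non-superkey FD also has a prime right side, the schema is in 3NF.

3NF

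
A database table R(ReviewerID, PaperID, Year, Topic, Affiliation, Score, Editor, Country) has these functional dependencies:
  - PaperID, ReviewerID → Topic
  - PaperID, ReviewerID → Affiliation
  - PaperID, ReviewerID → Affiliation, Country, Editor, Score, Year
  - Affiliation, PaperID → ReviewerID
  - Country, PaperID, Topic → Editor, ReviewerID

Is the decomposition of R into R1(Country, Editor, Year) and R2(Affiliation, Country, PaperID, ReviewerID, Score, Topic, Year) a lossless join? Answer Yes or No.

R1 ∩ R2 = {Country, Year}; its closure under F is {Country, Year}.
R1 ⊄ {Country, Year} and R2 ⊄ {Country, Year}, so the split is lossy.

No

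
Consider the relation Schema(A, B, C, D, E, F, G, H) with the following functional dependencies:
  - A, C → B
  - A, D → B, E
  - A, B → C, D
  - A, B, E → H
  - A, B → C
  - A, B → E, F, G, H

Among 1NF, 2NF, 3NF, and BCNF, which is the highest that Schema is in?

BCNF

Candidate keys: {A, B}, {A, C}, {A, D}. Prime attributes: {A, B, C, D}.
Every FD has a superkey on the left, so the relation is in BCNF.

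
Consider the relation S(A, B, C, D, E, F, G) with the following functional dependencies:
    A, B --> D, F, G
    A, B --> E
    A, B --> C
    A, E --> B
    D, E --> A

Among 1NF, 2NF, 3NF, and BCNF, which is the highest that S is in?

Candidate keys: {A, B}, {A, E}, {D, E}. Prime attributes: {A, B, D, E}.
Each dependency's left side is a superkey — BCNF holds.

BCNF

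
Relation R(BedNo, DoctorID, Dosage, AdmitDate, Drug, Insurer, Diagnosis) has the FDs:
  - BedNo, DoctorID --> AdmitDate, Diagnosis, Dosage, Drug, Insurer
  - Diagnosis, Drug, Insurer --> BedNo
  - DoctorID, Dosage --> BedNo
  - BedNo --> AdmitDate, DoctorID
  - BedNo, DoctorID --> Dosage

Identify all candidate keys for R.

{BedNo}⁺ = {AdmitDate, BedNo, Diagnosis, DoctorID, Dosage, Drug, Insurer}, which is every attribute, so {BedNo} is a candidate key.
{DoctorID, Dosage}⁺ = {AdmitDate, BedNo, Diagnosis, DoctorID, Dosage, Drug, Insurer}, which is every attribute, so {DoctorID, Dosage} is a candidate key.
{Diagnosis, Drug, Insurer}⁺ = {AdmitDate, BedNo, Diagnosis, DoctorID, Dosage, Drug, Insurer}, which is every attribute, so {Diagnosis, Drug, Insurer} is a candidate key.
Any other superkey properly contains one of these, so there are no further candidate keys.

{BedNo}, {Diagnosis, Drug, Insurer}, {DoctorID, Dosage}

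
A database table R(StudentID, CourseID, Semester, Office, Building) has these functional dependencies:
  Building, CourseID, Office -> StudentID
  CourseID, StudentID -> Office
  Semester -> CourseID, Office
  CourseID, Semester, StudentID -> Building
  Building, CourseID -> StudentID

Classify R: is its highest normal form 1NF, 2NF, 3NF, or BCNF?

Candidate keys: {Building, Semester}, {Semester, StudentID}. Prime attributes: {Building, Semester, StudentID}.
Building, CourseID, Office -> StudentID breaks BCNF: {Building, CourseID, Office}⁺ = {Building, CourseID, Office, StudentID}, so {Building, CourseID, Office} is not a superkey.
Because {Office} is non-prime and the left side of CourseID, StudentID -> Office is not a superkey, the relation is not in 3NF.
{Semester} is a proper subset of the key {Building, Semester}, and {Semester}⁺ contains the non-prime attributes {CourseID, Office} — a partial dependency, so 2NF is violated.

1NF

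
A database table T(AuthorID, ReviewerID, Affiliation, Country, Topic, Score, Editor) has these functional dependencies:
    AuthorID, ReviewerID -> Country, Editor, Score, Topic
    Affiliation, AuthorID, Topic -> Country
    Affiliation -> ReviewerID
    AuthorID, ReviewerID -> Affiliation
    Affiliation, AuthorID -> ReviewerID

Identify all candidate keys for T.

{Affiliation, AuthorID}, {AuthorID, ReviewerID}

Attributes never on any right-hand side: {AuthorID} — every candidate key must contain it.
{Affiliation, AuthorID}⁺ = {Affiliation, AuthorID, Country, Editor, ReviewerID, Score, Topic}, which is every attribute, so {Affiliation, AuthorID} is a candidate key.
{AuthorID, ReviewerID}⁺ = {Affiliation, AuthorID, Country, Editor, ReviewerID, Score, Topic}, which is every attribute, so {AuthorID, ReviewerID} is a candidate key.
Any other superkey properly contains one of these, so there are no further candidate keys.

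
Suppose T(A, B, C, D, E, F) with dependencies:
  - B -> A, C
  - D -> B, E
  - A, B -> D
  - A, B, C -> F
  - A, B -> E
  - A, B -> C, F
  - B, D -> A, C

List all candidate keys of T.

{B}⁺ = {A, B, C, D, E, F}, which is every attribute, so {B} is a candidate key.
{D}⁺ = {A, B, C, D, E, F}, which is every attribute, so {D} is a candidate key.
Any other superkey properly contains one of these, so there are no further candidate keys.

{B}, {D}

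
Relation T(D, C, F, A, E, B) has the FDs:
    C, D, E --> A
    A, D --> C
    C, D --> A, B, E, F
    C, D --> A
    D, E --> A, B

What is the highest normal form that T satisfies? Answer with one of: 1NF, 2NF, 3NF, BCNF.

Candidate keys: {A, D}, {C, D}, {D, E}. Prime attributes: {A, C, D, E}.
The left-hand side of every FD is a superkey, so BCNF is satisfied.

BCNF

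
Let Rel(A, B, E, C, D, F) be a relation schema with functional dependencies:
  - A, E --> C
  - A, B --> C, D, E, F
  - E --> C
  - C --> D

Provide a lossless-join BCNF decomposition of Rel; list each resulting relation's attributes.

Candidate key of the original relation: {A, B}.
{A, B, C, D, E, F}: {A, E} determines {A, C, D, E} here but is not a superkey — split on A, E --> C, D, giving {A, C, D, E} and {A, B, E, F}.
{A, C, D, E}: {E} determines {C, D, E} here but is not a superkey — split on E --> C, D, giving {C, D, E} and {A, E}.
{C, D, E}: {C} determines {C, D} here but is not a superkey — split on C --> D, giving {C, D} and {C, E}.
{C, D}: every determinant is a superkey — BCNF.
{C, E}: every determinant is a superkey — BCNF.
{A, E}: every determinant is a superkey — BCNF.
{A, B, E, F}: every determinant is a superkey — BCNF.

{A, B, E, F}; {C, D}; {C, E}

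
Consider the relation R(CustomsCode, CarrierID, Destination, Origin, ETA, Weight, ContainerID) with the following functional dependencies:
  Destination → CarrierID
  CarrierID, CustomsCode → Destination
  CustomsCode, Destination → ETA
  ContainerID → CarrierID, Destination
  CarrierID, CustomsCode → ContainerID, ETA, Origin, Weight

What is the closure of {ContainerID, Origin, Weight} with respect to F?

Start with {ContainerID, Origin, Weight}.
ContainerID → CarrierID, Destination applies; add {CarrierID, Destination} → now {CarrierID, ContainerID, Destination, Origin, Weight}.
No further FD applies.

{CarrierID, ContainerID, Destination, Origin, Weight}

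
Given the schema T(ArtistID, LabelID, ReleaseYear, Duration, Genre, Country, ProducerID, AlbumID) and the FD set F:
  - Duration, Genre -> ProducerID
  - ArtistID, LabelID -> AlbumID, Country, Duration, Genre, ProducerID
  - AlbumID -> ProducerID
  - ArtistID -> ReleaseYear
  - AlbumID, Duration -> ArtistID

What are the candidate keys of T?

{AlbumID, Duration, LabelID}, {ArtistID, LabelID}

Attributes never on any right-hand side: {LabelID} — every candidate key must contain it.
Closure of {ArtistID, LabelID} is {AlbumID, ArtistID, Country, Duration, Genre, LabelID, ProducerID, ReleaseYear}, the whole schema; {ArtistID, LabelID} is a candidate key.
Closure of {AlbumID, Duration, LabelID} is {AlbumID, ArtistID, Country, Duration, Genre, LabelID, ProducerID, ReleaseYear}, the whole schema; {AlbumID, Duration, LabelID} is a candidate key.
No proper subset of any of these is a key, and no other minimal superkey exists.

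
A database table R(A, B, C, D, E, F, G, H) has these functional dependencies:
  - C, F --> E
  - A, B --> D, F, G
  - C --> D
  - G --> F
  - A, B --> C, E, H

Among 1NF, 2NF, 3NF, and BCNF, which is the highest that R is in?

Candidate key: {A, B}. Prime attributes: {A, B}.
C, F --> E: {C, F}⁺ = {C, D, E, F}, which is not all of the attributes, so the left side is not a superkey — BCNF is violated.
C, F --> E has non-prime {E} on the right and a non-superkey on the left, so 3NF fails.
No non-prime attribute depends on a proper subset of any candidate key, so 2NF holds.

2NF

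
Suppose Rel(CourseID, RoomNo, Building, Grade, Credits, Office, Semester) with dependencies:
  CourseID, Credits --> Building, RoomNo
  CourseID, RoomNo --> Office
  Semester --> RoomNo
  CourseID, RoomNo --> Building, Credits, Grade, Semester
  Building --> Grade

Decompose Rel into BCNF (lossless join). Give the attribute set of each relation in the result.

{Building, CourseID, Credits, Office, Semester}; {Building, Grade}; {RoomNo, Semester}

Candidate keys of the original relation: {CourseID, Credits}, {CourseID, RoomNo}, {CourseID, Semester}.
Within {Building, CourseID, Credits, Grade, Office, RoomNo, Semester}: {Semester}⁺ ∩ {Building, CourseID, Credits, Grade, Office, RoomNo, Semester} = {RoomNo, Semester}, not the whole set, so Semester --> RoomNo violates BCNF; decompose into {RoomNo, Semester} and {Building, CourseID, Credits, Grade, Office, Semester}.
{RoomNo, Semester}: every determinant is a superkey — BCNF.
Within {Building, CourseID, Credits, Grade, Office, Semester}: {Building}⁺ ∩ {Building, CourseID, Credits, Grade, Office, Semester} = {Building, Grade}, not the whole set, so Building --> Grade violates BCNF; decompose into {Building, Grade} and {Building, CourseID, Credits, Office, Semester}.
{Building, Grade}: every determinant is a superkey — BCNF.
{Building, CourseID, Credits, Office, Semester}: every determinant is a superkey — BCNF.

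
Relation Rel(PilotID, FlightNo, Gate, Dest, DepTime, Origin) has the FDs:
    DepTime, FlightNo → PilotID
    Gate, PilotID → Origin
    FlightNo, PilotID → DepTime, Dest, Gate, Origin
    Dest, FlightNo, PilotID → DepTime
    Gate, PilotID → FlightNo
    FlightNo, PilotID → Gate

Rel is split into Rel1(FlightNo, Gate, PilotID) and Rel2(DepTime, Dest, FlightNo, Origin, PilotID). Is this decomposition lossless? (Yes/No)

Common attributes: {FlightNo, PilotID}; their closure is {DepTime, Dest, FlightNo, Gate, Origin, PilotID}.
Rel1 is contained in that closure, so Rel1 ∩ Rel2 → Rel1 holds and the join is lossless.

Yes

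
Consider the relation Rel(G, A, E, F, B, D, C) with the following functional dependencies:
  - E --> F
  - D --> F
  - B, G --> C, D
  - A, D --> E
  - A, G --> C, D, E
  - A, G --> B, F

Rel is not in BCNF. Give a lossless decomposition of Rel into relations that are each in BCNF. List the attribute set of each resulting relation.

{A, B, E, G}; {B, C, D, G}; {E, F}

Candidate key of the original relation: {A, G}.
Within {A, B, C, D, E, F, G}: {E}⁺ ∩ {A, B, C, D, E, F, G} = {E, F}, not the whole set, so E --> F violates BCNF; decompose into {E, F} and {A, B, C, D, E, G}.
{E, F}: every determinant is a superkey — BCNF.
Within {A, B, C, D, E, G}: {B, G}⁺ ∩ {A, B, C, D, E, G} = {B, C, D, G}, not the whole set, so B, G --> C, D violates BCNF; decompose into {B, C, D, G} and {A, B, E, G}.
{B, C, D, G}: every determinant is a superkey — BCNF.
{A, B, E, G}: every determinant is a superkey — BCNF.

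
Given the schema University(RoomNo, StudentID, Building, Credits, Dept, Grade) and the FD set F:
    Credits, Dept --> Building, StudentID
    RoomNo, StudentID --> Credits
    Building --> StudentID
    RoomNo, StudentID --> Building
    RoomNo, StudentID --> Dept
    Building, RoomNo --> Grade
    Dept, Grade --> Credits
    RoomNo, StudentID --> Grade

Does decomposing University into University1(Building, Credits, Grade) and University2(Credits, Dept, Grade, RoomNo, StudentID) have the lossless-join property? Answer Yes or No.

No

The shared attributes are {Credits, Grade} and {Credits, Grade}⁺ = {Credits, Grade}.
The closure covers neither University1 nor University2 entirely; the join is not lossless.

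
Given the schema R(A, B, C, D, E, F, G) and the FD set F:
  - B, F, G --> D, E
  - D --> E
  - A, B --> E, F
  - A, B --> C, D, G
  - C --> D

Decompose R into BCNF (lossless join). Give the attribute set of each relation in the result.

{A, B, C, F, G}; {B, D, F, G}; {D, E}

Candidate key of the original relation: {A, B}.
Within {A, B, C, D, E, F, G}: {B, F, G}⁺ ∩ {A, B, C, D, E, F, G} = {B, D, E, F, G}, not the whole set, so B, F, G --> D, E violates BCNF; decompose into {B, D, E, F, G} and {A, B, C, F, G}.
Within {B, D, E, F, G}: {D}⁺ ∩ {B, D, E, F, G} = {D, E}, not the whole set, so D --> E violates BCNF; decompose into {D, E} and {B, D, F, G}.
{D, E}: every determinant is a superkey — BCNF.
{B, D, F, G}: every determinant is a superkey — BCNF.
{A, B, C, F, G}: every determinant is a superkey — BCNF.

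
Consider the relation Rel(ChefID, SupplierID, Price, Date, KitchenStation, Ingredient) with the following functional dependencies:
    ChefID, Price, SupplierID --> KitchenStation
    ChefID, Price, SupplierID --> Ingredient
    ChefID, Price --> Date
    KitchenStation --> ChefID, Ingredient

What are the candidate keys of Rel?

Attributes never on any right-hand side: {Price, SupplierID} — every candidate key must contain all of them.
{ChefID, Price, SupplierID} is a candidate key since {ChefID, Price, SupplierID}⁺ = {ChefID, Date, Ingredient, KitchenStation, Price, SupplierID} covers every attribute.
{KitchenStation, Price, SupplierID} is a candidate key since {KitchenStation, Price, SupplierID}⁺ = {ChefID, Date, Ingredient, KitchenStation, Price, SupplierID} covers every attribute.
Any other superkey properly contains one of these, so there are no further candidate keys.

{ChefID, Price, SupplierID}, {KitchenStation, Price, SupplierID}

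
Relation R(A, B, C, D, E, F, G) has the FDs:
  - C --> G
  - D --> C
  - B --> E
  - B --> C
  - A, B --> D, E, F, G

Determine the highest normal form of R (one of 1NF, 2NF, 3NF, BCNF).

Candidate key: {A, B}. Prime attributes: {A, B}.
For C --> G we have {C}⁺ = {C, G}; {C} is not a superkey, so BCNF fails.
C --> G determines the non-prime attribute {G} from a non-superkey — 3NF is violated.
{B} is a proper subset of the key {A, B}, and {B}⁺ contains the non-prime attributes {C, E, G} — a partial dependency, so 2NF is violated.

1NF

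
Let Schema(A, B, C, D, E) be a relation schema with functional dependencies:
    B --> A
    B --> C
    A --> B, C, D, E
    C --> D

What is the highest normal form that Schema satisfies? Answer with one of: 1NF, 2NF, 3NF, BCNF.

2NF

Candidate keys: {A}, {B}. Prime attributes: {A, B}.
C --> D breaks BCNF: {C}⁺ = {C, D}, so {C} is not a superkey.
C --> D has non-prime {D} on the right and a non-superkey on the left, so 3NF fails.
With only single-attribute keys there can be no partial dependency, so 2NF holds.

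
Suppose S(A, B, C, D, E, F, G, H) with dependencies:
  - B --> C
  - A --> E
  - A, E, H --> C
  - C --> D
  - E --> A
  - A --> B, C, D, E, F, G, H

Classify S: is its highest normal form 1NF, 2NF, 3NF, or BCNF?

2NF

Candidate keys: {A}, {E}. Prime attributes: {A, E}.
For B --> C we have {B}⁺ = {B, C, D}; {B} is not a superkey, so BCNF fails.
Because {C} is non-prime and the left side of B --> C is not a superkey, the relation is not in 3NF.
Every candidate key is a single attribute, so no partial dependency is possible; 2NF holds.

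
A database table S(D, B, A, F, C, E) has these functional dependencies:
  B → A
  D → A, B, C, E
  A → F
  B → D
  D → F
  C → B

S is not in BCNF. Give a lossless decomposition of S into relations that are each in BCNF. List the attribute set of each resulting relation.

{A, B, C, D, E}; {A, F}

Candidate keys of the original relation: {B}, {C}, {D}.
{A, B, C, D, E, F}: {A} determines {A, F} here but is not a superkey — split on A → F, giving {A, F} and {A, B, C, D, E}.
{A, F} has no BCNF violation.
{A, B, C, D, E} has no BCNF violation.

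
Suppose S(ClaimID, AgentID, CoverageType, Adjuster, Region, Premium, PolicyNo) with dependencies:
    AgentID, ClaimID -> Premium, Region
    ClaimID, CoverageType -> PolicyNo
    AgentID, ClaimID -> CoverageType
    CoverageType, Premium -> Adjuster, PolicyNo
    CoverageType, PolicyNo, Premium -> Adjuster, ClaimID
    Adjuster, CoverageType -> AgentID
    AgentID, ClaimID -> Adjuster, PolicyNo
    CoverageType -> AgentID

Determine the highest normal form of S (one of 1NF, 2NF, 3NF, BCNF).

3NF

Candidate keys: {AgentID, ClaimID}, {ClaimID, CoverageType}, {CoverageType, Premium}. Prime attributes: {AgentID, ClaimID, CoverageType, Premium}.
For Adjuster, CoverageType -> AgentID we have {Adjuster, CoverageType}⁺ = {Adjuster, AgentID, CoverageType}; {Adjuster, CoverageType} is not a superkey, so BCNF fails.
Its right-hand attributes {AgentID} are all prime, as are those of every other non-superkey FD — the relation is in 3NF.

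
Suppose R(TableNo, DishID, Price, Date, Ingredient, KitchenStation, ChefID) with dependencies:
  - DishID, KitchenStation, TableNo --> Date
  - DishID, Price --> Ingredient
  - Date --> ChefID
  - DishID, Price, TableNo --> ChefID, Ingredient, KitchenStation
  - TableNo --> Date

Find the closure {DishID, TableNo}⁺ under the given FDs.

{ChefID, Date, DishID, TableNo}

Start with {DishID, TableNo}.
TableNo --> Date applies; add {Date} → now {Date, DishID, TableNo}.
Date --> ChefID applies; add {ChefID} → now {ChefID, Date, DishID, TableNo}.
No further FD applies.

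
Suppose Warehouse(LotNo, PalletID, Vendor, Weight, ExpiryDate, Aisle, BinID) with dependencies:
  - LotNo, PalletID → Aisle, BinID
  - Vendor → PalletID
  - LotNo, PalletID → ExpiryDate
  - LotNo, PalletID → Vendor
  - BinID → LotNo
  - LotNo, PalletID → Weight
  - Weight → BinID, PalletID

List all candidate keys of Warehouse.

{Weight} is a candidate key since {Weight}⁺ = {Aisle, BinID, ExpiryDate, LotNo, PalletID, Vendor, Weight} covers every attribute.
{BinID, PalletID} is a candidate key since {BinID, PalletID}⁺ = {Aisle, BinID, ExpiryDate, LotNo, PalletID, Vendor, Weight} covers every attribute.
{BinID, Vendor} is a candidate key since {BinID, Vendor}⁺ = {Aisle, BinID, ExpiryDate, LotNo, PalletID, Vendor, Weight} covers every attribute.
{LotNo, PalletID} is a candidate key since {LotNo, PalletID}⁺ = {Aisle, BinID, ExpiryDate, LotNo, PalletID, Vendor, Weight} covers every attribute.
{LotNo, Vendor} is a candidate key since {LotNo, Vendor}⁺ = {Aisle, BinID, ExpiryDate, LotNo, PalletID, Vendor, Weight} covers every attribute.
These are minimal and exhaustive — every other superkey contains one of them.

{BinID, PalletID}, {BinID, Vendor}, {LotNo, PalletID}, {LotNo, Vendor}, {Weight}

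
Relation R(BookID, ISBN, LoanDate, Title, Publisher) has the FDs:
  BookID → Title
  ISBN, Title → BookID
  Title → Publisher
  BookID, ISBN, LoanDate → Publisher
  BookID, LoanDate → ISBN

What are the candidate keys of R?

{BookID, LoanDate}, {ISBN, LoanDate, Title}

{LoanDate} never appears on the right of any FD, so every key must include it.
{BookID, LoanDate}⁺ = {BookID, ISBN, LoanDate, Publisher, Title} — all of the relation — so {BookID, LoanDate} is a candidate key.
{ISBN, LoanDate, Title}⁺ = {BookID, ISBN, LoanDate, Publisher, Title} — all of the relation — so {ISBN, LoanDate, Title} is a candidate key.
No proper subset of any of these is a key, and no other minimal superkey exists.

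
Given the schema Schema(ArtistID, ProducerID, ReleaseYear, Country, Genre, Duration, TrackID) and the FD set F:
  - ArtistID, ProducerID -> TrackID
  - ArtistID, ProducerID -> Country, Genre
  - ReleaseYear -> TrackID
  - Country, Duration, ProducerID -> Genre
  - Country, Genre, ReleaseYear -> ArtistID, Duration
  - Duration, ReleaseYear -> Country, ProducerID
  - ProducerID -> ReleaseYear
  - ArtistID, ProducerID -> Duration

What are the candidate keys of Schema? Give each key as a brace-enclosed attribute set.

{ArtistID, ProducerID} is a candidate key since {ArtistID, ProducerID}⁺ = {ArtistID, Country, Duration, Genre, ProducerID, ReleaseYear, TrackID} covers every attribute.
{Duration, ProducerID} is a candidate key since {Duration, ProducerID}⁺ = {ArtistID, Country, Duration, Genre, ProducerID, ReleaseYear, TrackID} covers every attribute.
{Duration, ReleaseYear} is a candidate key since {Duration, ReleaseYear}⁺ = {ArtistID, Country, Duration, Genre, ProducerID, ReleaseYear, TrackID} covers every attribute.
{Country, Genre, ProducerID} is a candidate key since {Country, Genre, ProducerID}⁺ = {ArtistID, Country, Duration, Genre, ProducerID, ReleaseYear, TrackID} covers every attribute.
{Country, Genre, ReleaseYear} is a candidate key since {Country, Genre, ReleaseYear}⁺ = {ArtistID, Country, Duration, Genre, ProducerID, ReleaseYear, TrackID} covers every attribute.
These are minimal and exhaustive — every other superkey contains one of them.

{ArtistID, ProducerID}, {Country, Genre, ProducerID}, {Country, Genre, ReleaseYear}, {Duration, ProducerID}, {Duration, ReleaseYear}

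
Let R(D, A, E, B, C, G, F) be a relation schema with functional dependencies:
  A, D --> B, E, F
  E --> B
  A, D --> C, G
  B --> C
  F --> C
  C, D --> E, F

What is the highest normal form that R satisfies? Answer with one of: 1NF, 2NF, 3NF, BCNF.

2NF

Candidate key: {A, D}. Prime attributes: {A, D}.
E --> B: {E}⁺ = {B, C, E}, which is not all of the attributes, so the left side is not a superkey — BCNF is violated.
Because {B} is non-prime and the left side of E --> B is not a superkey, the relation is not in 3NF.
No non-prime attribute depends on a proper subset of any candidate key, so 2NF holds.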